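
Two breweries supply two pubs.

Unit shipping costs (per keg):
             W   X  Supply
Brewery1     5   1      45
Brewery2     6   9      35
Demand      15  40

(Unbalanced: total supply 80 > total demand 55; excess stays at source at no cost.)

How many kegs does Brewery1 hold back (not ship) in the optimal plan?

0

An optimal plan:
  Brewery1 to W: 5 × 5 = 25
  Brewery1 to X: 40 × 1 = 40
  Brewery2 to W: 10 × 6 = 60
Total cost = 125.
Brewery1 ships 45 of its 45, leaving 0.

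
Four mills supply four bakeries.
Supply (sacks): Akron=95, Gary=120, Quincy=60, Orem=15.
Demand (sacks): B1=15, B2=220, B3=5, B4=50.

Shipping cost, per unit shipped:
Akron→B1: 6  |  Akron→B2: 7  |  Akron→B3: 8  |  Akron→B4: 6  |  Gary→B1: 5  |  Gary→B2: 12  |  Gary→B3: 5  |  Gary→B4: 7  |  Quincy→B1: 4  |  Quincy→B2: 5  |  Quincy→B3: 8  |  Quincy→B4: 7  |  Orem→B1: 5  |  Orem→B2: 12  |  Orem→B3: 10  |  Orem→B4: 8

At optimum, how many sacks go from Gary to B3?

The minimum-cost plan:
  Akron->B2: 95 × 7 = 665
  Gary->B1: 15 × 5 = 75
  Gary->B2: 50 × 12 = 600
  Gary->B3: 5 × 5 = 25
  Gary->B4: 50 × 7 = 350
  Quincy->B2: 60 × 5 = 300
  Orem->B2: 15 × 12 = 180
Total cost = 2195.
So Gary→B3 carries 5 sacks.

5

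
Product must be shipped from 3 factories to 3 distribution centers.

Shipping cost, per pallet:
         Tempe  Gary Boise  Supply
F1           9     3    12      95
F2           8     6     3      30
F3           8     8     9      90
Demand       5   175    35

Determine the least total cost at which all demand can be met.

A cheapest plan:
  F1->Gary: 95 × 3 = 285
  F2->Boise: 30 × 3 = 90
  F3->Tempe: 5 × 8 = 40
  F3->Gary: 80 × 8 = 640
  F3->Boise: 5 × 9 = 45
Total = 285 + 90 + 40 + 640 + 45 = 1100.

1100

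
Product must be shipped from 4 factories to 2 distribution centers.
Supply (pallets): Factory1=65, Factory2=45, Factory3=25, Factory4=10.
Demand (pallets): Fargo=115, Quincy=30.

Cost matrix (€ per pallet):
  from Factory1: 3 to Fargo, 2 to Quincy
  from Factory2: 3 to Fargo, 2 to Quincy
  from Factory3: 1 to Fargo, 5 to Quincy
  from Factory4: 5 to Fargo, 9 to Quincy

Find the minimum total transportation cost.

An optimal shipping plan:
  Factory1→Fargo: 35 pallets
  Factory1→Quincy: 30 pallets
  Factory2→Fargo: 45 pallets
  Factory3→Fargo: 25 pallets
  Factory4→Fargo: 10 pallets
Total cost = €375.
(Supply check: Factory1 ships 65; Factory2 ships 45; Factory3 ships 25; Factory4 ships 10.)

375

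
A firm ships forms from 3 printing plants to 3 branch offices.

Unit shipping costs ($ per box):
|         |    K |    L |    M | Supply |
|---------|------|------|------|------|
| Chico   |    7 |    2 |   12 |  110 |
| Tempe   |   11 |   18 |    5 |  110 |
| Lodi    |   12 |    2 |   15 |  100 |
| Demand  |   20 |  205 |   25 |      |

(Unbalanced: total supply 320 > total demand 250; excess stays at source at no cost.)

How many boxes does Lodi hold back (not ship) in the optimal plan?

An optimal plan:
  Chico to K: 5 × $7 = $35
  Chico to L: 105 × $2 = $210
  Tempe to K: 15 × $11 = $165
  Tempe to M: 25 × $5 = $125
  Lodi to L: 100 × $2 = $200
Total cost = $735.
Lodi ships 100 of its 100, leaving 0.

0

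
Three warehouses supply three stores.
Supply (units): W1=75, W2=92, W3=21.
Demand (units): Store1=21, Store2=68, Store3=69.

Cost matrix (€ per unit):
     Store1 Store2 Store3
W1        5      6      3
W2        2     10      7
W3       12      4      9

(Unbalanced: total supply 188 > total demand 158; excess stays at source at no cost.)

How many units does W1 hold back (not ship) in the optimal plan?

0

Minimum-cost shipments:
  W1->Store2: 47 units
  W1->Store3: 28 units
  W2->Store1: 21 units
  W2->Store3: 41 units
  W3->Store2: 21 units
Total cost = €779.
W1 ships 75 of its 75, leaving 0.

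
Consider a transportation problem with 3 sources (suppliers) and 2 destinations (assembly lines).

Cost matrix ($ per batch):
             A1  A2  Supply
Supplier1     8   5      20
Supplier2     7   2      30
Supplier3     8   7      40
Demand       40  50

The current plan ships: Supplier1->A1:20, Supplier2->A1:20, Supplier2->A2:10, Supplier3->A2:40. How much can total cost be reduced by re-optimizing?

120

Current plan cost = 20·8 + 20·7 + 10·2 + 40·7 = $600.
Optimal plan:
  Supplier1 to A2: 20 × $5 = $100
  Supplier2 to A2: 30 × $2 = $60
  Supplier3 to A1: 40 × $8 = $320
Optimal cost = $480.
Saving = 600 − 480 = $120.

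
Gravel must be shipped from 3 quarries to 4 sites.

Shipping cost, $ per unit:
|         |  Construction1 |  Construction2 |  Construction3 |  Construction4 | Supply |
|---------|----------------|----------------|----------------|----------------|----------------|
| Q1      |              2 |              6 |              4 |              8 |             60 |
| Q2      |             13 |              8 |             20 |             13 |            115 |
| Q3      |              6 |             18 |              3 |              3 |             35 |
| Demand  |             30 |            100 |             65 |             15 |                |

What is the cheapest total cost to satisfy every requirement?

1280

A cheapest plan:
  Q1->Construction1: 30 × $2 = $60
  Q1->Construction3: 30 × $4 = $120
  Q2->Construction2: 100 × $8 = $800
  Q2->Construction4: 15 × $13 = $195
  Q3->Construction3: 35 × $3 = $105
Total = 60 + 120 + 800 + 195 + 105 = $1280.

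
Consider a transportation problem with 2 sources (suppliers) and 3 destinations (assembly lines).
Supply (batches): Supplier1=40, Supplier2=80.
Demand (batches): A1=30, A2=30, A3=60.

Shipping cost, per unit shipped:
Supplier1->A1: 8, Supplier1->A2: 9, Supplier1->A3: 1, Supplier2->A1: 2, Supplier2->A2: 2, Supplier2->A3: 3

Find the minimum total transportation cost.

A cheapest plan:
  Supplier1→A3: 40 × 1 = 40
  Supplier2→A1: 30 × 2 = 60
  Supplier2→A2: 30 × 2 = 60
  Supplier2→A3: 20 × 3 = 60
Total = 40 + 60 + 60 + 60 = 220.

220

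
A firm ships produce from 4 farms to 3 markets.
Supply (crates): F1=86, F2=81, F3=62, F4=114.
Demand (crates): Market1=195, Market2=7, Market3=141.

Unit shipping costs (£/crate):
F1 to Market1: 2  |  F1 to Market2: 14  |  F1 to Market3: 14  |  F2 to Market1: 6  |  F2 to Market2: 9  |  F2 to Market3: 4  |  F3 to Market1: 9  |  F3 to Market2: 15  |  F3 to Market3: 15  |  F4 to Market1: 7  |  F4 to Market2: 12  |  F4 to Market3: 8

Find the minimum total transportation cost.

1947

Optimal allocation:
  F1 to Market1: 86 × £2 = £172
  F2 to Market3: 81 × £4 = £324
  F3 to Market1: 62 × £9 = £558
  F4 to Market1: 47 × £7 = £329
  F4 to Market2: 7 × £12 = £84
  F4 to Market3: 60 × £8 = £480
Total = 172 + 324 + 558 + 329 + 84 + 480 = £1947.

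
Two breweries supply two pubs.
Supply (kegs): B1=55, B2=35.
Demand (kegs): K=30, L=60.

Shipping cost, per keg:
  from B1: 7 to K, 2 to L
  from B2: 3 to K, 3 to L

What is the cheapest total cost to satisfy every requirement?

One minimum-cost allocation:
  B1->L: 55 kegs
  B2->K: 30 kegs
  B2->L: 5 kegs
Total cost = 215.

215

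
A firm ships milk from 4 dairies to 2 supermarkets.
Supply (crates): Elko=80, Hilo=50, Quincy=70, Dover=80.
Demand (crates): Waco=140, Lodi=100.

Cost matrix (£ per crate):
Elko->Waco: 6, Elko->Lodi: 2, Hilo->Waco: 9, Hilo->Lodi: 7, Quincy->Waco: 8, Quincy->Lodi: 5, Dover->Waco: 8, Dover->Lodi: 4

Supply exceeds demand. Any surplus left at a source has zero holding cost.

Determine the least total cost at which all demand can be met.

One minimum-cost allocation:
  Elko->Lodi: 80 × £2 = £160
  Hilo->Waco: 10 × £9 = £90
  Quincy->Waco: 70 × £8 = £560
  Dover->Waco: 60 × £8 = £480
  Dover->Lodi: 20 × £4 = £80
Total = 160 + 90 + 560 + 480 + 80 = £1370.
(Supply check: Elko ships 80; Hilo ships 10; Quincy ships 70; Dover ships 80.)

1370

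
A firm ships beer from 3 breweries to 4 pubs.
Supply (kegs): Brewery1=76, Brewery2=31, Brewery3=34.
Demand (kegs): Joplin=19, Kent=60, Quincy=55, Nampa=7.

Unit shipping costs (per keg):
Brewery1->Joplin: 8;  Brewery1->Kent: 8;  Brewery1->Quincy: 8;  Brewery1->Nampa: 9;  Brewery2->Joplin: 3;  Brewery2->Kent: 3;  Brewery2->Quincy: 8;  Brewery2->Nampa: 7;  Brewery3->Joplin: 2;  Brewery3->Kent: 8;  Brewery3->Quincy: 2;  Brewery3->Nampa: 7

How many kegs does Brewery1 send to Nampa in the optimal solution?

7

Solving gives:
  Brewery1–Kent: 48 × 8 = 384
  Brewery1–Quincy: 21 × 8 = 168
  Brewery1–Nampa: 7 × 9 = 63
  Brewery2–Joplin: 19 × 3 = 57
  Brewery2–Kent: 12 × 3 = 36
  Brewery3–Quincy: 34 × 2 = 68
Total cost = 776.
So Brewery1→Nampa carries 7 kegs.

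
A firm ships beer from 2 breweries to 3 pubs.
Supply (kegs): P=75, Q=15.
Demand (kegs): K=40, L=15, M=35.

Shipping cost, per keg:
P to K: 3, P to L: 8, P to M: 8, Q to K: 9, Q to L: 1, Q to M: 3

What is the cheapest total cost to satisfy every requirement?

Optimal allocation:
  P to K: 40 × 3 = 120
  P to M: 35 × 8 = 280
  Q to L: 15 × 1 = 15
Total = 120 + 280 + 15 = 415.

415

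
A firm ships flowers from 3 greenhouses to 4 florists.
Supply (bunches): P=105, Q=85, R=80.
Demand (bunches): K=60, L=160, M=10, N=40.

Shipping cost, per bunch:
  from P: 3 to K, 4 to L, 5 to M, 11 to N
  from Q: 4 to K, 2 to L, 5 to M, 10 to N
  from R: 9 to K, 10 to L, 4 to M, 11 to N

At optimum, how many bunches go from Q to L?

85

The minimum-cost plan:
  P to K: 30 × 3 = 90
  P to L: 75 × 4 = 300
  Q to L: 85 × 2 = 170
  R to K: 30 × 9 = 270
  R to M: 10 × 4 = 40
  R to N: 40 × 11 = 440
Total cost = 1310.
So Q→L carries 85 bunches.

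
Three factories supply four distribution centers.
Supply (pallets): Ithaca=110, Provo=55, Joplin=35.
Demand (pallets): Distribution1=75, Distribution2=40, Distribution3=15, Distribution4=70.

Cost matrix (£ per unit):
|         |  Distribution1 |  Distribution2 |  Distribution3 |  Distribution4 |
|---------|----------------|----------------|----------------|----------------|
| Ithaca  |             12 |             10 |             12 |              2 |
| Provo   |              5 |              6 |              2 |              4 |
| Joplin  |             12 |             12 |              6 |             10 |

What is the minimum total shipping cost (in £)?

1145

One minimum-cost allocation:
  Ithaca to Distribution2: 40 × £10 = £400
  Ithaca to Distribution4: 70 × £2 = £140
  Provo to Distribution1: 55 × £5 = £275
  Joplin to Distribution1: 20 × £12 = £240
  Joplin to Distribution3: 15 × £6 = £90
Total = 400 + 140 + 275 + 240 + 90 = £1145.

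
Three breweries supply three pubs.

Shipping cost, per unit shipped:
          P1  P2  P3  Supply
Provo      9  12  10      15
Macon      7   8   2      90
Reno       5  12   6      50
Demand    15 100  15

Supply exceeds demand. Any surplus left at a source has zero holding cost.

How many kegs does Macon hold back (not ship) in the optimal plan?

Minimum-cost shipments:
  Provo->P2: 15 × 12 = 180
  Macon->P2: 85 × 8 = 680
  Macon->P3: 5 × 2 = 10
  Reno->P1: 15 × 5 = 75
  Reno->P3: 10 × 6 = 60
Total cost = 1005.
Macon ships 90 of its 90, leaving 0.

0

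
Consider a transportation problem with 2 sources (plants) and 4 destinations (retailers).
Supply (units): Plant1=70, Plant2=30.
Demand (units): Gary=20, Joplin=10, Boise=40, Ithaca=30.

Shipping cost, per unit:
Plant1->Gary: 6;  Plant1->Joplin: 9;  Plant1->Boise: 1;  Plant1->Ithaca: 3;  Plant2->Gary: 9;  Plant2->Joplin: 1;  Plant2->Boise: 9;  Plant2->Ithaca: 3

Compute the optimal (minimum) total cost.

260

Optimal allocation:
  Plant1->Gary: 20 × 6 = 120
  Plant1->Boise: 40 × 1 = 40
  Plant1->Ithaca: 10 × 3 = 30
  Plant2->Joplin: 10 × 1 = 10
  Plant2->Ithaca: 20 × 3 = 60
Total = 120 + 40 + 30 + 10 + 60 = 260.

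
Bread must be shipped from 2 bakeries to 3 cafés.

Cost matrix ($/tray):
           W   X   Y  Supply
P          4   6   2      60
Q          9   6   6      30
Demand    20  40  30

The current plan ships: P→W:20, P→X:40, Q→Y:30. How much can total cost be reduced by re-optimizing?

120

Current plan cost = 20·4 + 40·6 + 30·6 = $500.
Optimal plan:
  P to W: 20 trays
  P to X: 10 trays
  P to Y: 30 trays
  Q to X: 30 trays
Optimal cost = $380.
Saving = 500 − 380 = $120.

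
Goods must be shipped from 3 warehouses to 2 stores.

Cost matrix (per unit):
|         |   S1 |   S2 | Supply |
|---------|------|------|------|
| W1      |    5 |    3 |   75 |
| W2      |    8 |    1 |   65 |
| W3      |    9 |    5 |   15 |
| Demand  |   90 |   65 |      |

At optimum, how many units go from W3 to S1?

The minimum-cost plan:
  W1→S1: 75 × 5 = 375
  W2→S2: 65 × 1 = 65
  W3→S1: 15 × 9 = 135
Total cost = 575.
So W3→S1 carries 15 units.

15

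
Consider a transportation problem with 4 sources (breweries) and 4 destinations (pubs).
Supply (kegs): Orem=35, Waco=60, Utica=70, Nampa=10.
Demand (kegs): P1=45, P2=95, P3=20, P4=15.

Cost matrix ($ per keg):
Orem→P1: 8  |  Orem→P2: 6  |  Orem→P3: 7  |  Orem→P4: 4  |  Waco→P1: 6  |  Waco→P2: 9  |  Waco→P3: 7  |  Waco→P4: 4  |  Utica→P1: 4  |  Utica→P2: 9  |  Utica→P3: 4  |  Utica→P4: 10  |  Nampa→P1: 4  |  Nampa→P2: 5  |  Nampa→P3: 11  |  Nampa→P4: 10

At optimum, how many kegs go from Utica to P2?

5

Solving gives:
  Orem–P2: 35 × $6 = $210
  Waco–P2: 45 × $9 = $405
  Waco–P4: 15 × $4 = $60
  Utica–P1: 45 × $4 = $180
  Utica–P2: 5 × $9 = $45
  Utica–P3: 20 × $4 = $80
  Nampa–P2: 10 × $5 = $50
Total cost = $1030.
So Utica→P2 carries 5 kegs.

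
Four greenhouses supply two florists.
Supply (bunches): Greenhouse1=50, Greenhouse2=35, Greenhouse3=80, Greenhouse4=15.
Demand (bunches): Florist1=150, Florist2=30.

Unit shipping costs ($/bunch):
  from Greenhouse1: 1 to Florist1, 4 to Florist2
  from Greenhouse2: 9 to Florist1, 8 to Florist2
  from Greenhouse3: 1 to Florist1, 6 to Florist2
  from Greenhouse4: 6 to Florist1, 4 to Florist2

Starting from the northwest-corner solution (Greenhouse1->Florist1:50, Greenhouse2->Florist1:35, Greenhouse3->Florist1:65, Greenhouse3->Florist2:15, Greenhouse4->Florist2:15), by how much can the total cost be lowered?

90

Current plan cost = 50·1 + 35·9 + 65·1 + 15·6 + 15·4 = $580.
Optimal plan:
  Greenhouse1 to Florist1: 50 bunches
  Greenhouse2 to Florist1: 20 bunches
  Greenhouse2 to Florist2: 15 bunches
  Greenhouse3 to Florist1: 80 bunches
  Greenhouse4 to Florist2: 15 bunches
Optimal cost = $490.
Saving = 580 − 490 = $90.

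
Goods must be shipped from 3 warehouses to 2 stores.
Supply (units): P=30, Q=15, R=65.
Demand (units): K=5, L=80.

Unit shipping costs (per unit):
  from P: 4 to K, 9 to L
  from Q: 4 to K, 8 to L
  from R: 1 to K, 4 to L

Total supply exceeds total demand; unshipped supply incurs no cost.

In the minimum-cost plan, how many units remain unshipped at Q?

Minimum-cost shipments:
  P–K: 5 × 4 = 20
  Q–L: 15 × 8 = 120
  R–L: 65 × 4 = 260
Total cost = 400.
Q ships 15 of its 15, leaving 0.

0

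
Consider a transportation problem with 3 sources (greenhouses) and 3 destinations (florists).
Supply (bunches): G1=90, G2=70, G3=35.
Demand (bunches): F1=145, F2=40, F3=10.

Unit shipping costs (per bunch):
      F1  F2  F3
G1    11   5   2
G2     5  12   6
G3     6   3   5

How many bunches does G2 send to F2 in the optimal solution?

Optimal shipments:
  G1 to F1: 40 × 11 = 440
  G1 to F2: 40 × 5 = 200
  G1 to F3: 10 × 2 = 20
  G2 to F1: 70 × 5 = 350
  G3 to F1: 35 × 6 = 210
Total cost = 1220.
The route G2→F2 is not used.

0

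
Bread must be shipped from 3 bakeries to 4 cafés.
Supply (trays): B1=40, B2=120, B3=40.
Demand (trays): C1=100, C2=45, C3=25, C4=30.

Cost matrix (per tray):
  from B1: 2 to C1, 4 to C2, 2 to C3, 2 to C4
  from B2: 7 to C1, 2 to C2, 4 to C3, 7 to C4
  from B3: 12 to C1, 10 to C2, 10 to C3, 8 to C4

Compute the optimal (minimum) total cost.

980

A cheapest plan:
  B1->C1: 40 × 2 = 80
  B2->C1: 50 × 7 = 350
  B2->C2: 45 × 2 = 90
  B2->C3: 25 × 4 = 100
  B3->C1: 10 × 12 = 120
  B3->C4: 30 × 8 = 240
Total = 80 + 350 + 90 + 100 + 120 + 240 = 980.
(Supply check: B1 ships 40; B2 ships 120; B3 ships 40.)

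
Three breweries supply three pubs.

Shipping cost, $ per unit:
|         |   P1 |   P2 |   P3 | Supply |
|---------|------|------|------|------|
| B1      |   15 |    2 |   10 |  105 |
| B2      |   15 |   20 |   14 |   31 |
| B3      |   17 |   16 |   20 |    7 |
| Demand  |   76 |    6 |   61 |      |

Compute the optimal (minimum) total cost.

One minimum-cost allocation:
  B1 to P1: 38 × $15 = $570
  B1 to P2: 6 × $2 = $12
  B1 to P3: 61 × $10 = $610
  B2 to P1: 31 × $15 = $465
  B3 to P1: 7 × $17 = $119
Total = 570 + 12 + 610 + 465 + 119 = $1776.
(Supply check: B1 ships 105; B2 ships 31; B3 ships 7.)

1776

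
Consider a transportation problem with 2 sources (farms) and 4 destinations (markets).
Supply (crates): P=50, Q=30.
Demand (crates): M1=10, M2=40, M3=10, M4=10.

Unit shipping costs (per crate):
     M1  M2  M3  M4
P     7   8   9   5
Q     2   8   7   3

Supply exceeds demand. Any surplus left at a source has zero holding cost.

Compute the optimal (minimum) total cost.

440

A cheapest plan:
  P→M2: 40 × 8 = 320
  Q→M1: 10 × 2 = 20
  Q→M3: 10 × 7 = 70
  Q→M4: 10 × 3 = 30
Total = 320 + 20 + 70 + 30 = 440.
(Supply check: P ships 40; Q ships 30.)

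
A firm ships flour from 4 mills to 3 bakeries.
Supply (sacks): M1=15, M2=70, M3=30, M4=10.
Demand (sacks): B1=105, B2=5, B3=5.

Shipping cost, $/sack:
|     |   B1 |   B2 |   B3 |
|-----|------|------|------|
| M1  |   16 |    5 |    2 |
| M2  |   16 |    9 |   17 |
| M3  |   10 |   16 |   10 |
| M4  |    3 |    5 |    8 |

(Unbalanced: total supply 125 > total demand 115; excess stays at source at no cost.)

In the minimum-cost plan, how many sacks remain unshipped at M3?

0

An optimal plan:
  M1 to B1: 5 × $16 = $80
  M1 to B2: 5 × $5 = $25
  M1 to B3: 5 × $2 = $10
  M2 to B1: 60 × $16 = $960
  M3 to B1: 30 × $10 = $300
  M4 to B1: 10 × $3 = $30
Total cost = $1405.
M3 ships 30 of its 30, leaving 0.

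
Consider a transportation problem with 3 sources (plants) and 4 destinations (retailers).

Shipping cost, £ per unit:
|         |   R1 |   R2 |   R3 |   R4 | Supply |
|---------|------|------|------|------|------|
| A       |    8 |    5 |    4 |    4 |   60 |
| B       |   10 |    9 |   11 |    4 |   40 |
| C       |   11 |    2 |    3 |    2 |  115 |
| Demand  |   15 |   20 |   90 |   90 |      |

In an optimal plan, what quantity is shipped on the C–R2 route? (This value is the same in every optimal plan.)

20

The minimum-cost plan:
  A to R1: 15 × £8 = £120
  A to R3: 45 × £4 = £180
  B to R4: 40 × £4 = £160
  C to R2: 20 × £2 = £40
  C to R3: 45 × £3 = £135
  C to R4: 50 × £2 = £100
Total cost = £735.
So C→R2 carries 20 units.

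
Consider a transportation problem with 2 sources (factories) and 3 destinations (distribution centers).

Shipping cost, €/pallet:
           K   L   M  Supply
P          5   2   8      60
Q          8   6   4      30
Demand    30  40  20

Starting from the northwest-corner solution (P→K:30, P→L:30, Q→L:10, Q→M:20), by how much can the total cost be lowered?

10

Current plan cost = 30·5 + 30·2 + 10·6 + 20·4 = €350.
Optimal plan:
  P→K: 20 × €5 = €100
  P→L: 40 × €2 = €80
  Q→K: 10 × €8 = €80
  Q→M: 20 × €4 = €80
Optimal cost = €340.
Saving = 350 − 340 = €10.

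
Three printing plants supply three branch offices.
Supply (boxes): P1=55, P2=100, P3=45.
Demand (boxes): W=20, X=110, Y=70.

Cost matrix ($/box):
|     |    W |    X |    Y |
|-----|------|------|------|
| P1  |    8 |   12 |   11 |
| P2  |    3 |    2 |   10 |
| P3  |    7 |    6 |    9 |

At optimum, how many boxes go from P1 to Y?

35

The minimum-cost plan:
  P1->W: 20 × $8 = $160
  P1->Y: 35 × $11 = $385
  P2->X: 100 × $2 = $200
  P3->X: 10 × $6 = $60
  P3->Y: 35 × $9 = $315
Total cost = $1120.
So P1→Y carries 35 boxes.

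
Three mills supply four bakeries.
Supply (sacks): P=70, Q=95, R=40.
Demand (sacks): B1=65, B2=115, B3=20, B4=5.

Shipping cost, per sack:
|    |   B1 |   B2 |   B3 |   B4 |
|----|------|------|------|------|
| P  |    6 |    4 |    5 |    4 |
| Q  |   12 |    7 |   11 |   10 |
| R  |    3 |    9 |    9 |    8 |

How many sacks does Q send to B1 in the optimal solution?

Optimal shipments:
  P–B1: 25 sacks
  P–B2: 20 sacks
  P–B3: 20 sacks
  P–B4: 5 sacks
  Q–B2: 95 sacks
  R–B1: 40 sacks
Total cost = 1135.
The route Q→B1 is not used.

0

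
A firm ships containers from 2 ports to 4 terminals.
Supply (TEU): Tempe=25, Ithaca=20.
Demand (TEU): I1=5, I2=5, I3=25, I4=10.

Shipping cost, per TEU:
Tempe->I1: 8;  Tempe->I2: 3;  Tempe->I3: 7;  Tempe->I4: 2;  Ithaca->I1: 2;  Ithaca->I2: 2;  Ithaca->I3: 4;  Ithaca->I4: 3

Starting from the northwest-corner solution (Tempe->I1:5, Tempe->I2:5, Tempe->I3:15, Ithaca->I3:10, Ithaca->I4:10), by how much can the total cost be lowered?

Current plan cost = 5·8 + 5·3 + 15·7 + 10·4 + 10·3 = 230.
Optimal plan:
  Tempe→I2: 5 × 3 = 15
  Tempe→I3: 10 × 7 = 70
  Tempe→I4: 10 × 2 = 20
  Ithaca→I1: 5 × 2 = 10
  Ithaca→I3: 15 × 4 = 60
Optimal cost = 175.
Saving = 230 − 175 = 55.

55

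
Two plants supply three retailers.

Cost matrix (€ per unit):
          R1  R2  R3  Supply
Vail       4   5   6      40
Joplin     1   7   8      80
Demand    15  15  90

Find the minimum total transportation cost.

760

Optimal allocation:
  Vail–R2: 15 units
  Vail–R3: 25 units
  Joplin–R1: 15 units
  Joplin–R3: 65 units
Total cost = €760.
(Supply check: Vail ships 40; Joplin ships 80.)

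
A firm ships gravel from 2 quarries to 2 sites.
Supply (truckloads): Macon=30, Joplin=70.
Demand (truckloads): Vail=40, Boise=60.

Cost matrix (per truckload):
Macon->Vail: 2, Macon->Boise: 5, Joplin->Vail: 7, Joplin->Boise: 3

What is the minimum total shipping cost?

310

One minimum-cost allocation:
  Macon–Vail: 30 × 2 = 60
  Joplin–Vail: 10 × 7 = 70
  Joplin–Boise: 60 × 3 = 180
Total = 60 + 70 + 180 = 310.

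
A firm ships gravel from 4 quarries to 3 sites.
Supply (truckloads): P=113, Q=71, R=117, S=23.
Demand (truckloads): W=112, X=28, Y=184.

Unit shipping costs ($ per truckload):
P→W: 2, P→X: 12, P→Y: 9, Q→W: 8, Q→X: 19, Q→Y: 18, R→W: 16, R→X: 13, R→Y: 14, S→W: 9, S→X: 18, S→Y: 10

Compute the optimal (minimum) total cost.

3138

A cheapest plan:
  P->W: 41 truckloads
  P->Y: 72 truckloads
  Q->W: 71 truckloads
  R->X: 28 truckloads
  R->Y: 89 truckloads
  S->Y: 23 truckloads
Total cost = $3138.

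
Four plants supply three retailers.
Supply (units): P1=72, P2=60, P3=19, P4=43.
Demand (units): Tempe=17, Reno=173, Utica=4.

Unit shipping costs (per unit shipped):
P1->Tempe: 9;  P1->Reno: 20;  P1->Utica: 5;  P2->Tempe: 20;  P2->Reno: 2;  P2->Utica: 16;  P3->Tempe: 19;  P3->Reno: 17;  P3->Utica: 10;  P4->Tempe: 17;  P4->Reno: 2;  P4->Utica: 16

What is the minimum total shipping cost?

1722

A cheapest plan:
  P1→Tempe: 17 × 9 = 153
  P1→Reno: 51 × 20 = 1020
  P1→Utica: 4 × 5 = 20
  P2→Reno: 60 × 2 = 120
  P3→Reno: 19 × 17 = 323
  P4→Reno: 43 × 2 = 86
Total = 153 + 1020 + 20 + 120 + 323 + 86 = 1722.
(Supply check: P1 ships 72; P2 ships 60; P3 ships 19; P4 ships 43.)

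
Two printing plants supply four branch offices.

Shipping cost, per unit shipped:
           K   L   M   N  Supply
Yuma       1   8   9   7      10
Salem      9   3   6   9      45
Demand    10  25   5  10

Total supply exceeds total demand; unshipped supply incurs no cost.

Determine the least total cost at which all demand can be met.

205

A cheapest plan:
  Yuma→K: 10 × 1 = 10
  Salem→L: 25 × 3 = 75
  Salem→M: 5 × 6 = 30
  Salem→N: 10 × 9 = 90
Total = 10 + 75 + 30 + 90 = 205.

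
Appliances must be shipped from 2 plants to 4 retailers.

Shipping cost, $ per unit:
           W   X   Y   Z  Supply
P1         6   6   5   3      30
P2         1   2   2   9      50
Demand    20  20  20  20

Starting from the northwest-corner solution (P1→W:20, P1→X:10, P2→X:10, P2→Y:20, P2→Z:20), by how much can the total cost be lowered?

230

Current plan cost = 20·6 + 10·6 + 10·2 + 20·2 + 20·9 = $420.
Optimal plan:
  P1->Y: 10 units
  P1->Z: 20 units
  P2->W: 20 units
  P2->X: 20 units
  P2->Y: 10 units
Optimal cost = $190.
Saving = 420 − 190 = $230.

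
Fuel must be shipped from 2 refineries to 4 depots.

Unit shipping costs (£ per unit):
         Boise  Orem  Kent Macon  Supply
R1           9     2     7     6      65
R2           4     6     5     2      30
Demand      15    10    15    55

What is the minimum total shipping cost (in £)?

Optimal allocation:
  R1 to Orem: 10 kL
  R1 to Kent: 15 kL
  R1 to Macon: 40 kL
  R2 to Boise: 15 kL
  R2 to Macon: 15 kL
Total cost = £455.

455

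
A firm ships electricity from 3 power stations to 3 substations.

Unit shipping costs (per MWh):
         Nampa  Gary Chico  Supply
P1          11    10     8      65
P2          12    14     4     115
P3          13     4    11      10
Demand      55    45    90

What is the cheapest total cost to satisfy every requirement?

1380

A cheapest plan:
  P1 to Nampa: 30 × 11 = 330
  P1 to Gary: 35 × 10 = 350
  P2 to Nampa: 25 × 12 = 300
  P2 to Chico: 90 × 4 = 360
  P3 to Gary: 10 × 4 = 40
Total = 330 + 350 + 300 + 360 + 40 = 1380.
(Supply check: P1 ships 65; P2 ships 115; P3 ships 10.)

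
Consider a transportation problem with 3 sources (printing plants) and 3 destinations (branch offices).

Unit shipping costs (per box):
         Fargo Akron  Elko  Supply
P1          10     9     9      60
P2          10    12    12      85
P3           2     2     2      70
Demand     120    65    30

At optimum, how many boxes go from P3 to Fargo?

35

Solving gives:
  P1->Akron: 30 × 9 = 270
  P1->Elko: 30 × 9 = 270
  P2->Fargo: 85 × 10 = 850
  P3->Fargo: 35 × 2 = 70
  P3->Akron: 35 × 2 = 70
Total cost = 1530.
So P3→Fargo carries 35 boxes.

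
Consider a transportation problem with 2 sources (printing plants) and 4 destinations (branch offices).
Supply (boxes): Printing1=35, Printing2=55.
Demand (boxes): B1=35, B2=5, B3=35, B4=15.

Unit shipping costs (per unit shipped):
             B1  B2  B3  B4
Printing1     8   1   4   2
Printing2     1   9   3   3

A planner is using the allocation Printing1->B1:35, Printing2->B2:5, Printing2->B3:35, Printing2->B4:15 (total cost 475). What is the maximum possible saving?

285

Current plan cost = 35·8 + 5·9 + 35·3 + 15·3 = 475.
Optimal plan:
  Printing1->B2: 5 × 1 = 5
  Printing1->B3: 15 × 4 = 60
  Printing1->B4: 15 × 2 = 30
  Printing2->B1: 35 × 1 = 35
  Printing2->B3: 20 × 3 = 60
Optimal cost = 190.
Saving = 475 − 190 = 285.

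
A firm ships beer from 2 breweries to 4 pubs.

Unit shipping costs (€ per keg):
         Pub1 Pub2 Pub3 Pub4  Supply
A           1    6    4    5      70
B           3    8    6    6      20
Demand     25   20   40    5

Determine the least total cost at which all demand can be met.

Optimal allocation:
  A→Pub1: 10 × €1 = €10
  A→Pub2: 20 × €6 = €120
  A→Pub3: 40 × €4 = €160
  B→Pub1: 15 × €3 = €45
  B→Pub4: 5 × €6 = €30
Total = 10 + 120 + 160 + 45 + 30 = €365.
(Supply check: A ships 70; B ships 20.)

365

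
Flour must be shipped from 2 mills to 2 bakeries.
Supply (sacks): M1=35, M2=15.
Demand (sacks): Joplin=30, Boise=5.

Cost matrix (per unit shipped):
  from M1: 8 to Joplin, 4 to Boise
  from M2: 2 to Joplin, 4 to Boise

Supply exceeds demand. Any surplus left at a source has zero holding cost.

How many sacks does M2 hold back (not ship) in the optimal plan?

0

An optimal plan:
  M1 to Joplin: 15 sacks
  M1 to Boise: 5 sacks
  M2 to Joplin: 15 sacks
Total cost = 170.
M2 ships 15 of its 15, leaving 0.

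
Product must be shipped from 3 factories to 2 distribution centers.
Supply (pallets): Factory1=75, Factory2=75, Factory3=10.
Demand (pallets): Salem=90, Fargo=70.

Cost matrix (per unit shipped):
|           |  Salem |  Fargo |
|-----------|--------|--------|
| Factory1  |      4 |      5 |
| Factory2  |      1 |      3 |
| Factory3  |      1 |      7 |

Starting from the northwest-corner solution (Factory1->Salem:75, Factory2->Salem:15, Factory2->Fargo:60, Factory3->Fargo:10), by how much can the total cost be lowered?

110

Current plan cost = 75·4 + 15·1 + 60·3 + 10·7 = 565.
Optimal plan:
  Factory1 to Salem: 5 × 4 = 20
  Factory1 to Fargo: 70 × 5 = 350
  Factory2 to Salem: 75 × 1 = 75
  Factory3 to Salem: 10 × 1 = 10
Optimal cost = 455.
Saving = 565 − 455 = 110.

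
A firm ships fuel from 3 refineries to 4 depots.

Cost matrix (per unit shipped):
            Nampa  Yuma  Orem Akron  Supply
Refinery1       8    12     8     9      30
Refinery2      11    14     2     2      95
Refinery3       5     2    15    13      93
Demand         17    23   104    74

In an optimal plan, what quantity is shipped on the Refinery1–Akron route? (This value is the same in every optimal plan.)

Optimal shipments:
  Refinery1->Orem: 30 × 8 = 240
  Refinery2->Orem: 74 × 2 = 148
  Refinery2->Akron: 21 × 2 = 42
  Refinery3->Nampa: 17 × 5 = 85
  Refinery3->Yuma: 23 × 2 = 46
  Refinery3->Akron: 53 × 13 = 689
Total cost = 1250.
The route Refinery1→Akron is not used.

0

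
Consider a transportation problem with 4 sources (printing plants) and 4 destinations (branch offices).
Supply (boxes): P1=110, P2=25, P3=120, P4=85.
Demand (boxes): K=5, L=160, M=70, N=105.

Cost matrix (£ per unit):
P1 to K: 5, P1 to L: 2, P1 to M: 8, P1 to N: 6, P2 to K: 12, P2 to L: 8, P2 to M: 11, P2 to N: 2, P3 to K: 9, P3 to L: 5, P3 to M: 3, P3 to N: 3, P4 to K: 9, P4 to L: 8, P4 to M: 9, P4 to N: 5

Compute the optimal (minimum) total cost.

An optimal shipping plan:
  P1 to L: 110 boxes
  P2 to N: 25 boxes
  P3 to L: 50 boxes
  P3 to M: 70 boxes
  P4 to K: 5 boxes
  P4 to N: 80 boxes
Total cost = £1175.
(Supply check: P1 ships 110; P2 ships 25; P3 ships 120; P4 ships 85.)

1175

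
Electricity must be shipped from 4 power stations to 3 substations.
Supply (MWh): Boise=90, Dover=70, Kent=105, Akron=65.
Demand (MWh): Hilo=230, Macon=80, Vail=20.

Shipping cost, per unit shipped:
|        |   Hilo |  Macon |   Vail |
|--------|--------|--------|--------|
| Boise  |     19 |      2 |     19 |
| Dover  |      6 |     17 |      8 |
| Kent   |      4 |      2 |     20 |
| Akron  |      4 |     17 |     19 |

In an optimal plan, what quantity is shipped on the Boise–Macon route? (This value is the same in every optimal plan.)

80

The minimum-cost plan:
  Boise→Macon: 80 × 2 = 160
  Boise→Vail: 10 × 19 = 190
  Dover→Hilo: 60 × 6 = 360
  Dover→Vail: 10 × 8 = 80
  Kent→Hilo: 105 × 4 = 420
  Akron→Hilo: 65 × 4 = 260
Total cost = 1470.
So Boise→Macon carries 80 MWh.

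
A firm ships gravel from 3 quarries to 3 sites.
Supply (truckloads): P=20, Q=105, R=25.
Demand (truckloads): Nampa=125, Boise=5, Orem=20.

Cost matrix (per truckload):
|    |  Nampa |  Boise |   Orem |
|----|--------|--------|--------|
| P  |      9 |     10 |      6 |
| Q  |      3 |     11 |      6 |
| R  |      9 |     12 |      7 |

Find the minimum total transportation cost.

One minimum-cost allocation:
  P to Boise: 5 × 10 = 50
  P to Orem: 15 × 6 = 90
  Q to Nampa: 105 × 3 = 315
  R to Nampa: 20 × 9 = 180
  R to Orem: 5 × 7 = 35
Total = 50 + 90 + 315 + 180 + 35 = 670.
(Supply check: P ships 20; Q ships 105; R ships 25.)

670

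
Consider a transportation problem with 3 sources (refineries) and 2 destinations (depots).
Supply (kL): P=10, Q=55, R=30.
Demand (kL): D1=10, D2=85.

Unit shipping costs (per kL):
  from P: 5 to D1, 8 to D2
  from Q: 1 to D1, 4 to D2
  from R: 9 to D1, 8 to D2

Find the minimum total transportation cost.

510

An optimal shipping plan:
  P–D2: 10 kL
  Q–D1: 10 kL
  Q–D2: 45 kL
  R–D2: 30 kL
Total cost = 510.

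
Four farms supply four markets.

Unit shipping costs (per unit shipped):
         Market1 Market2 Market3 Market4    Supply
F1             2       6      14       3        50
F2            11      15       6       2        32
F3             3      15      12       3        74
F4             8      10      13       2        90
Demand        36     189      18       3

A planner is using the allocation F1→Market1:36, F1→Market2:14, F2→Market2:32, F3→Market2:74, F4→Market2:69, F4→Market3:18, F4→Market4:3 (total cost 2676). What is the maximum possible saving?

519

Current plan cost = 36·2 + 14·6 + 32·15 + 74·15 + 69·10 + 18·13 + 3·2 = 2676.
Optimal plan:
  F1 to Market2: 50 × 6 = 300
  F2 to Market2: 11 × 15 = 165
  F2 to Market3: 18 × 6 = 108
  F2 to Market4: 3 × 2 = 6
  F3 to Market1: 36 × 3 = 108
  F3 to Market2: 38 × 15 = 570
  F4 to Market2: 90 × 10 = 900
Optimal cost = 2157.
Saving = 2676 − 2157 = 519.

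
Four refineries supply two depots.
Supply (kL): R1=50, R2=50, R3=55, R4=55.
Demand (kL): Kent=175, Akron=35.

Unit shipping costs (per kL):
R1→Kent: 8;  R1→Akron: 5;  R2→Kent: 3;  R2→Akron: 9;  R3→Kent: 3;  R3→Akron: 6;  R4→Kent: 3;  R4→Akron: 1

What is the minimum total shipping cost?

An optimal shipping plan:
  R1->Kent: 15 × 8 = 120
  R1->Akron: 35 × 5 = 175
  R2->Kent: 50 × 3 = 150
  R3->Kent: 55 × 3 = 165
  R4->Kent: 55 × 3 = 165
Total = 120 + 175 + 150 + 165 + 165 = 775.
(Supply check: R1 ships 50; R2 ships 50; R3 ships 55; R4 ships 55.)

775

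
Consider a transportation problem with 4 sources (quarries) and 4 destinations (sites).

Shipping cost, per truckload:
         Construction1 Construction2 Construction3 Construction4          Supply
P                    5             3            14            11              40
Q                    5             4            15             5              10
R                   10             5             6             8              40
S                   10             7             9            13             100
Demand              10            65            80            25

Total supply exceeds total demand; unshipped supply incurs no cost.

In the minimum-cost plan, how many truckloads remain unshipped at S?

Minimum-cost shipments:
  P→Construction1: 10 × 5 = 50
  P→Construction2: 30 × 3 = 90
  Q→Construction4: 10 × 5 = 50
  R→Construction3: 25 × 6 = 150
  R→Construction4: 15 × 8 = 120
  S→Construction2: 35 × 7 = 245
  S→Construction3: 55 × 9 = 495
Total cost = 1200.
S ships 90 of its 100, leaving 10.

10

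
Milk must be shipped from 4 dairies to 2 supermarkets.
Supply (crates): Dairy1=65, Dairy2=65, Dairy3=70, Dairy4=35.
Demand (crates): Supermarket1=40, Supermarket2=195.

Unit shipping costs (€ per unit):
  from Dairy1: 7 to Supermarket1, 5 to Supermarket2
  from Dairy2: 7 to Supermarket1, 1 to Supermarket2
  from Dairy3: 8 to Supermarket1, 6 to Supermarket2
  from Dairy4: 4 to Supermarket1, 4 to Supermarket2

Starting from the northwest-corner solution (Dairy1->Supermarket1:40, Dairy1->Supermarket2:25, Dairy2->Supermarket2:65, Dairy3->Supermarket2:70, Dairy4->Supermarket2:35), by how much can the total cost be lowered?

Current plan cost = 40·7 + 25·5 + 65·1 + 70·6 + 35·4 = €1030.
Optimal plan:
  Dairy1 to Supermarket1: 5 crates
  Dairy1 to Supermarket2: 60 crates
  Dairy2 to Supermarket2: 65 crates
  Dairy3 to Supermarket2: 70 crates
  Dairy4 to Supermarket1: 35 crates
Optimal cost = €960.
Saving = 1030 − 960 = €70.

70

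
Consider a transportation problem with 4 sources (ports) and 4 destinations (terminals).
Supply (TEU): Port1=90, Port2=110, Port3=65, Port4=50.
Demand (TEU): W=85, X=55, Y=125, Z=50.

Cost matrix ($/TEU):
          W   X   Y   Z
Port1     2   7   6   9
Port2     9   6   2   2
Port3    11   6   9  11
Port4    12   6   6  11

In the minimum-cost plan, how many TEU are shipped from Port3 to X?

Solving gives:
  Port1 to W: 85 TEU
  Port1 to Y: 5 TEU
  Port2 to Y: 60 TEU
  Port2 to Z: 50 TEU
  Port3 to X: 55 TEU
  Port3 to Y: 10 TEU
  Port4 to Y: 50 TEU
Total cost = $1140.
So Port3→X carries 55 TEU.

55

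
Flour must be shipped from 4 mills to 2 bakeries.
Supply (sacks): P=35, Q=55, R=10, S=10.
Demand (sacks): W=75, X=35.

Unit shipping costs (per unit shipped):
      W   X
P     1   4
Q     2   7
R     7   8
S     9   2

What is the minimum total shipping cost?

One minimum-cost allocation:
  P–W: 20 × 1 = 20
  P–X: 15 × 4 = 60
  Q–W: 55 × 2 = 110
  R–X: 10 × 8 = 80
  S–X: 10 × 2 = 20
Total = 20 + 60 + 110 + 80 + 20 = 290.

290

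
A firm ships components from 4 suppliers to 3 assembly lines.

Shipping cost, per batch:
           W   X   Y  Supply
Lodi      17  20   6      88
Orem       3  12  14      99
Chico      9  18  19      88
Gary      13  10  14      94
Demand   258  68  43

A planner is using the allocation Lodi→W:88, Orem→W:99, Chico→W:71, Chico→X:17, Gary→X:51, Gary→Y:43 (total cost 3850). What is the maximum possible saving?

720

Current plan cost = 88·17 + 99·3 + 71·9 + 17·18 + 51·10 + 43·14 = 3850.
Optimal plan:
  Lodi->W: 45 batches
  Lodi->Y: 43 batches
  Orem->W: 99 batches
  Chico->W: 88 batches
  Gary->W: 26 batches
  Gary->X: 68 batches
Optimal cost = 3130.
Saving = 3850 − 3130 = 720.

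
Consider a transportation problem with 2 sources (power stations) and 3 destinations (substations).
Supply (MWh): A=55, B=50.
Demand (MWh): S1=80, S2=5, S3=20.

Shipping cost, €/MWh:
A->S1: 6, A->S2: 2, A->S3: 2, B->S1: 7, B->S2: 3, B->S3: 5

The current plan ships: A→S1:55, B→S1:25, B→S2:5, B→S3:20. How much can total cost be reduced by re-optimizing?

Current plan cost = 55·6 + 25·7 + 5·3 + 20·5 = €620.
Optimal plan:
  A–S1: 30 MWh
  A–S2: 5 MWh
  A–S3: 20 MWh
  B–S1: 50 MWh
Optimal cost = €580.
Saving = 620 − 580 = €40.

40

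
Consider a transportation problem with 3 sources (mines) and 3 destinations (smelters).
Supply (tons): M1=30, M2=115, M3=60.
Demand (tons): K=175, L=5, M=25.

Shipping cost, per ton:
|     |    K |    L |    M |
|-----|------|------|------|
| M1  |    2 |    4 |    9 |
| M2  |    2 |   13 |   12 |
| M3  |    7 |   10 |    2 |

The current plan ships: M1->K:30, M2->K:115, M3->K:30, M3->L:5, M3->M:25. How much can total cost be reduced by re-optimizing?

5

Current plan cost = 30·2 + 115·2 + 30·7 + 5·10 + 25·2 = 600.
Optimal plan:
  M1->K: 25 × 2 = 50
  M1->L: 5 × 4 = 20
  M2->K: 115 × 2 = 230
  M3->K: 35 × 7 = 245
  M3->M: 25 × 2 = 50
Optimal cost = 595.
Saving = 600 − 595 = 5.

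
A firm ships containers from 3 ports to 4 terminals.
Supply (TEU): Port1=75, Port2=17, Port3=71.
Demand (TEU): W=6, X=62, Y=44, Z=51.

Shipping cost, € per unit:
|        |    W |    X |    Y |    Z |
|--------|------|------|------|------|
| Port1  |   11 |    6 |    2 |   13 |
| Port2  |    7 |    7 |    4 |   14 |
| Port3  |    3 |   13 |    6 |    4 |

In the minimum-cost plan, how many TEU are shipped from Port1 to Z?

The minimum-cost plan:
  Port1–X: 45 TEU
  Port1–Y: 30 TEU
  Port2–X: 17 TEU
  Port3–W: 6 TEU
  Port3–Y: 14 TEU
  Port3–Z: 51 TEU
Total cost = €755.
The route Port1→Z is not used.

0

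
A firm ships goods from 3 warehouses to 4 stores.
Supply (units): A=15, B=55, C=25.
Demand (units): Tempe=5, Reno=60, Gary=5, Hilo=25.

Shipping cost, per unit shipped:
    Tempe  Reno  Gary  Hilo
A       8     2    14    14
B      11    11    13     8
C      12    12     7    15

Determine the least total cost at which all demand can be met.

One minimum-cost allocation:
  A–Reno: 15 × 2 = 30
  B–Reno: 30 × 11 = 330
  B–Hilo: 25 × 8 = 200
  C–Tempe: 5 × 12 = 60
  C–Reno: 15 × 12 = 180
  C–Gary: 5 × 7 = 35
Total = 30 + 330 + 200 + 60 + 180 + 35 = 835.
(Supply check: A ships 15; B ships 55; C ships 25.)

835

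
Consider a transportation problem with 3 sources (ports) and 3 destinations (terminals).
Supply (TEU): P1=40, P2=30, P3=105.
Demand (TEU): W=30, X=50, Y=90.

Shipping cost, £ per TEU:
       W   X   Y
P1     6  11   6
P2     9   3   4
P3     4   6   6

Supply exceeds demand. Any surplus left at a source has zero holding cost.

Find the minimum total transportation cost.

An optimal shipping plan:
  P1->Y: 35 TEU
  P2->X: 30 TEU
  P3->W: 30 TEU
  P3->X: 20 TEU
  P3->Y: 55 TEU
Total cost = £870.

870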